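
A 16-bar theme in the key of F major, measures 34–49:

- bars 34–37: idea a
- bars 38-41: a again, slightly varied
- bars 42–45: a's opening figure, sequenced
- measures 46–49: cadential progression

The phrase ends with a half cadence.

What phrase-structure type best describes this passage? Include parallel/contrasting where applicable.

Basic idea (mm. 34-37) + its repetition (bars 38–41) form the presentation; fragmentation and cadence (mm. 42–49) form the continuation — the 16-bar whole is a sentence.

sentence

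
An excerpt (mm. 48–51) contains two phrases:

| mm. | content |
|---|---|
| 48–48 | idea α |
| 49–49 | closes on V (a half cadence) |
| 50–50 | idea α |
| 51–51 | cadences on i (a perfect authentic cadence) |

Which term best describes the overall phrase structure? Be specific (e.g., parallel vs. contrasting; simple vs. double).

Phrase 1 ends with a half cadence (weaker) and phrase 2 with a perfect authentic cadence (stronger): antecedent + consequent = a period.
The two phrases open with the same material (α / α), so the period is parallel.

parallel period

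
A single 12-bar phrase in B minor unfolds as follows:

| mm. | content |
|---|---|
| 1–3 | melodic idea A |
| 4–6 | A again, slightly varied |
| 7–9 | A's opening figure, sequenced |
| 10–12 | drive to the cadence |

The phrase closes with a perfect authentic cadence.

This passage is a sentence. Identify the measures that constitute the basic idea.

measures 1–3

The presentation of a sentence is the basic idea (mm. 1-3) plus its repetition (measures 4–6); the basic idea is therefore bars 1–3.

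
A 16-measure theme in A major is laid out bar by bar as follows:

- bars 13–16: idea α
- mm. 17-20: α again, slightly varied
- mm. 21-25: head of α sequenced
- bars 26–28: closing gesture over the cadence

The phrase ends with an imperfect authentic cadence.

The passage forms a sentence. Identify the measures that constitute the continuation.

After the presentation (measures 13–20), the continuation covers the fragmentation through the cadence: bars 21-28.

measures 21–28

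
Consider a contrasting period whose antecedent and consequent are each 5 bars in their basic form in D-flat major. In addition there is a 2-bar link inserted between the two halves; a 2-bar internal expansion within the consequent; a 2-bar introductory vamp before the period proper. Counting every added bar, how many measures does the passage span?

Basic contrasting period: 5 + 5 = 10 bars.
10 (basic form) + 2 (link) + 2 (internal expansion) + 2 (introduction) = 16.

16 measures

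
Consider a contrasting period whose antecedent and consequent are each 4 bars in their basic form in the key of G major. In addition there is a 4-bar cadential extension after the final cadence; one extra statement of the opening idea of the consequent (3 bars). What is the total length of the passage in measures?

15 measures

Basic contrasting period: 4 + 4 = 8 bars.
8 (basic form) + 4 (cadential extension) + 3 (extra statement) = 15.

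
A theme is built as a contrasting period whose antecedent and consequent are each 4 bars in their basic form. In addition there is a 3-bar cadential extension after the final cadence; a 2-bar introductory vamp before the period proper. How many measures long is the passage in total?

Basic contrasting period: 4 + 4 = 8 bars.
8 (basic form) + 3 (cadential extension) + 2 (introduction) = 13.

13 measures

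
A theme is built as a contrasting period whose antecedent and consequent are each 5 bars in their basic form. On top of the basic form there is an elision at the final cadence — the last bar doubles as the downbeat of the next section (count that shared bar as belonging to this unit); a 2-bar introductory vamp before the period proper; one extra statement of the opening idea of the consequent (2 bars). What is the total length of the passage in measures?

Basic contrasting period: 5 + 5 = 10 bars.
10 (basic form) + 2 (introduction) + 2 (extra statement) = 14.
The elision shares a bar with the next section but does not change this unit's count.

14 measures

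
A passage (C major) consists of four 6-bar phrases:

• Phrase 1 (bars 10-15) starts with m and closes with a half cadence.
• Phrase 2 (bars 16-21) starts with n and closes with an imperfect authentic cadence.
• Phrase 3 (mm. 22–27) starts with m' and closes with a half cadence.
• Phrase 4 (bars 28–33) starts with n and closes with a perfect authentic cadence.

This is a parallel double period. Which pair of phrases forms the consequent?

In a double period the first pair of phrases (ending imperfect authentic cadence) is the large antecedent and the second pair (ending perfect authentic cadence) is the large consequent; the consequent is phrases 3 and 4.

phrases 3 and 4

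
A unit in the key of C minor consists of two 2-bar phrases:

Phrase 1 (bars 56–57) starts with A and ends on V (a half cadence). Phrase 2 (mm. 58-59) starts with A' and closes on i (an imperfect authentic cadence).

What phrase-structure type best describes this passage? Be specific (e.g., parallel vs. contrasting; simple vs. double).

Phrase 1 ends with a half cadence (weaker) and phrase 2 with an imperfect authentic cadence (stronger): antecedent + consequent = a period.
The two phrases open with the same material (A / A'), so the period is parallel.

parallel period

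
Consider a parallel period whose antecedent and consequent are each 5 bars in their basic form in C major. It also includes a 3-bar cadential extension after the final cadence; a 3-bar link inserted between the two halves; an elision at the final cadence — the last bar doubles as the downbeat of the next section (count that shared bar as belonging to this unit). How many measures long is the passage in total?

Basic parallel period: 5 + 5 = 10 bars.
10 (basic form) + 3 (cadential extension) + 3 (link) = 16.
The elision shares a bar with the next section but does not change this unit's count.

16 measures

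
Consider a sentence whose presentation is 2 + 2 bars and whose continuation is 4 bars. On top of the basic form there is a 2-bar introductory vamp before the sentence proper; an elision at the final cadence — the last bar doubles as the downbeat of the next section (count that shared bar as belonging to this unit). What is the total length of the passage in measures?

10 measures

Basic sentence: 2 + 2 + 4 = 8 bars.
8 (basic form) + 2 (introduction) = 10.
The elision shares a bar with the next section but does not change this unit's count.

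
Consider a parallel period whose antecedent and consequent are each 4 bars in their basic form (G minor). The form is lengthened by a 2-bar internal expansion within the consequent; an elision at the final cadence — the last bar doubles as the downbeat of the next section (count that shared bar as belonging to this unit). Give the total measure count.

Basic parallel period: 4 + 4 = 8 bars.
8 (basic form) + 2 (internal expansion) = 10.
The elision shares a bar with the next section but does not change this unit's count.

10 measures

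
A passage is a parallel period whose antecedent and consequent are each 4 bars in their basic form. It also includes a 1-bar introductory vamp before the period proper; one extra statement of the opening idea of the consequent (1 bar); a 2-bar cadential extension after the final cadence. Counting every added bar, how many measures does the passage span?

12 measures

Basic parallel period: 4 + 4 = 8 bars.
8 (basic form) + 1 (introduction) + 1 (extra statement) + 2 (cadential extension) = 12.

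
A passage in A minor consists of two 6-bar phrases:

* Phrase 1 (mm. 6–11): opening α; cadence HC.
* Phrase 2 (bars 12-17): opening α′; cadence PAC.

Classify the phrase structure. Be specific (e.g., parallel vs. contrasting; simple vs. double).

parallel period

Phrase 1 ends with a half cadence (weaker) and phrase 2 with a perfect authentic cadence (stronger): antecedent + consequent = a period.
The two phrases open with the same material (α / α′), so the period is parallel.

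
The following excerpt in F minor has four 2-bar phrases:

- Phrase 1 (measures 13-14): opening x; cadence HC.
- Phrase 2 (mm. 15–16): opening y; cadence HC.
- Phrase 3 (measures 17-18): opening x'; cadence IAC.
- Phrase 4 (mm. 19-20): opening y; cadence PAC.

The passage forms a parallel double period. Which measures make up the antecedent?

In a double period the four phrases pair into a large antecedent (phrases 1–2, ending half cadence) and a large consequent (phrases 3–4, ending perfect authentic cadence). The antecedent spans measures 13–16.

measures 13–16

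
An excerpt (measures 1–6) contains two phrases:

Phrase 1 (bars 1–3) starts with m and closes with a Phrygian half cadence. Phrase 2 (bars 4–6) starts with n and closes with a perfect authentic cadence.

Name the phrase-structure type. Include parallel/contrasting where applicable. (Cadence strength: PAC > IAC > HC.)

Phrase 1 ends with a Phrygian half cadence (weaker) and phrase 2 with a perfect authentic cadence (stronger): antecedent + consequent = a period.
The two phrases open with different material (m / n), so the period is contrasting.

contrasting period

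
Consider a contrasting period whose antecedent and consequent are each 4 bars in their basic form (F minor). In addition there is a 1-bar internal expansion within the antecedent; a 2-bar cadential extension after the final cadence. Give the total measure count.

11 measures

Basic contrasting period: 4 + 4 = 8 bars.
8 (basic form) + 1 (internal expansion) + 2 (cadential extension) = 11.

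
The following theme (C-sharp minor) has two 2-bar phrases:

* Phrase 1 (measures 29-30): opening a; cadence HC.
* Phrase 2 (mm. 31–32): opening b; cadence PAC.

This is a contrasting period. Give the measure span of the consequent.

The phrase ending with the weaker cadence (half cadence) is the antecedent; the one ending more conclusively (perfect authentic cadence) is the consequent. The consequent is measures 31–32.

measures 31–32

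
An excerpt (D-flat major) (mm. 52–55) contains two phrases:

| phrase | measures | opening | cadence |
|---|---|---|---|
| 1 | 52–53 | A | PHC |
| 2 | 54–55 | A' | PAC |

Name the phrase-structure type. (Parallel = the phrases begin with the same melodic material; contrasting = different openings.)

parallel period

Phrase 1 ends with a Phrygian half cadence (weaker) and phrase 2 with a perfect authentic cadence (stronger): antecedent + consequent = a period.
The two phrases open with the same material (A / A'), so the period is parallel.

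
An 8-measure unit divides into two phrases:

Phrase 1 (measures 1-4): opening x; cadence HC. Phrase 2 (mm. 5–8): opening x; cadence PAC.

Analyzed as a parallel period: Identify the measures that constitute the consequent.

The antecedent is the phrase ending with the weaker cadence (half cadence, phrase 1) and the consequent the one ending more conclusively (perfect authentic cadence, phrase 2); the consequent is mm. 5–8.

measures 5–8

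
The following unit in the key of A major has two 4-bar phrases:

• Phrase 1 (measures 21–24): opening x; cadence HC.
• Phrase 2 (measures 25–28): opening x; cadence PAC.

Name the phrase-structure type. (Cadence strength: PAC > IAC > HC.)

Phrase 1 ends with a half cadence (weaker) and phrase 2 with a perfect authentic cadence (stronger): antecedent + consequent = a period.
The two phrases open with the same material (x / x), so the period is parallel.

parallel period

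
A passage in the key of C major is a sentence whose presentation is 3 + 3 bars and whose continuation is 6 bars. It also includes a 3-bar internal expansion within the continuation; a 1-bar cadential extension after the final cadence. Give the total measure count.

Basic sentence: 3 + 3 + 6 = 12 bars.
12 (basic form) + 3 (internal expansion) + 1 (cadential extension) = 16.

16 measures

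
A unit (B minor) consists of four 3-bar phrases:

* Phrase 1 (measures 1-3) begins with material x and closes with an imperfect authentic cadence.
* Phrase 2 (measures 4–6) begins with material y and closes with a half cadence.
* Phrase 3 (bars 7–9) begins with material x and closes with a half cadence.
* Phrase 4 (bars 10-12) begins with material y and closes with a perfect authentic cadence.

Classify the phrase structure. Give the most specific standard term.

Four phrases in two halves: the first half (bars 1-6) ends with a half cadence, the second (mm. 7-12) with a perfect authentic cadence — a large antecedent–consequent pair, i.e. a double period.
Phrase 3 begins with the same material as phrase 1, making it parallel.

parallel double period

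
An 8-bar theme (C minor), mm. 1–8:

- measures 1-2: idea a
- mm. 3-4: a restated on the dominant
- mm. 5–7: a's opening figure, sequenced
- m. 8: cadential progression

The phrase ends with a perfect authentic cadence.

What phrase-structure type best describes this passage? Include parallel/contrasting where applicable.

Basic idea (mm. 1–2) + its repetition (mm. 3–4) form the presentation; fragmentation and cadence (mm. 5–8) form the continuation — the 8-bar whole is a sentence.

sentence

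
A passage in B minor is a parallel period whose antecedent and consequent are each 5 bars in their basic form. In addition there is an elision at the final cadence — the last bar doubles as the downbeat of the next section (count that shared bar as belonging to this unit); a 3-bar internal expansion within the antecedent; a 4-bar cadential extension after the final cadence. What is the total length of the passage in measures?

Basic parallel period: 5 + 5 = 10 bars.
10 (basic form) + 3 (internal expansion) + 4 (cadential extension) = 17.
The elision shares a bar with the next section but does not change this unit's count.

17 measures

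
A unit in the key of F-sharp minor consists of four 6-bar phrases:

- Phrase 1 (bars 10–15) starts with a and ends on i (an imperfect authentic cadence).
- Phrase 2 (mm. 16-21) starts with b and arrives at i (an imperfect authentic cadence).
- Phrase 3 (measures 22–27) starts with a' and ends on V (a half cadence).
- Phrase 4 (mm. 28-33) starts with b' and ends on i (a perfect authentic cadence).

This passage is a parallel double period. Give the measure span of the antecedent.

measures 10–21

In a double period the four phrases pair into a large antecedent (phrases 1–2, ending imperfect authentic cadence) and a large consequent (phrases 3–4, ending perfect authentic cadence). The antecedent spans bars 10-21.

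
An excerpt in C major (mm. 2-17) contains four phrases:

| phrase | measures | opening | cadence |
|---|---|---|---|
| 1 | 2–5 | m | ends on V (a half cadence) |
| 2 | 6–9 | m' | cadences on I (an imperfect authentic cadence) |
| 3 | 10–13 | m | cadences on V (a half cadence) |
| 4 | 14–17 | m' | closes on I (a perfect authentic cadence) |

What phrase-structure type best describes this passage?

Four phrases in two halves: the first half (mm. 2–9) ends with an imperfect authentic cadence, the second (measures 10–17) with a perfect authentic cadence — a large antecedent–consequent pair, i.e. a double period.
Phrase 3 begins with the same material as phrase 1, making it parallel.

parallel double period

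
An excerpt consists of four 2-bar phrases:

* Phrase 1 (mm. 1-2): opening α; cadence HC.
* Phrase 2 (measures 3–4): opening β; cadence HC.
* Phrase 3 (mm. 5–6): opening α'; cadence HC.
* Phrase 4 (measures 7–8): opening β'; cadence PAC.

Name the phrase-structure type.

Four phrases in two halves: the first half (measures 1–4) ends with a half cadence, the second (measures 5-8) with a perfect authentic cadence — a large antecedent–consequent pair, i.e. a double period.
Phrase 3 begins with the same material as phrase 1, making it parallel.

parallel double period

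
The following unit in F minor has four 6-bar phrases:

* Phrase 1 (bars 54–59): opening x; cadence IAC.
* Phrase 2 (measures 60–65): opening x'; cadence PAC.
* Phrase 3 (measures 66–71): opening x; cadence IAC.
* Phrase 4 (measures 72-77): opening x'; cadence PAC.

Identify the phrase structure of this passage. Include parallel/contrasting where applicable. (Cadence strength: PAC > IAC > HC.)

repeated period

The cadence pattern IAC–PAC–IAC–PAC is weak–strong twice, and phrases 3–4 restate phrases 1–2: a period heard twice, not a double period (which would end weakly at phrase 2).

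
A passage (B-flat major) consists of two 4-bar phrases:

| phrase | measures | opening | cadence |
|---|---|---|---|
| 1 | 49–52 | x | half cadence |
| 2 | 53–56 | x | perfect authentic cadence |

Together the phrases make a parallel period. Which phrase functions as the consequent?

phrase 2

The phrase ending with the weaker cadence (half cadence) is the antecedent; the one ending more conclusively (perfect authentic cadence) is the consequent. The consequent is phrase 2.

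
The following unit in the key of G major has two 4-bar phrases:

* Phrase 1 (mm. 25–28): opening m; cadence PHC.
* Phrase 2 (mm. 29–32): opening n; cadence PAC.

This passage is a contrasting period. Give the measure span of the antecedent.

measures 25–28

The antecedent is the phrase ending with the weaker cadence (Phrygian half cadence, phrase 1) and the consequent the one ending more conclusively (perfect authentic cadence, phrase 2); the antecedent is bars 25-28.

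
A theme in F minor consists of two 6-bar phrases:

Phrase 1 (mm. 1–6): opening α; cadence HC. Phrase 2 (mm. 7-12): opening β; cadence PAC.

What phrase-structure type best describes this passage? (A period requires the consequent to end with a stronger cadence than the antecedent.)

contrasting period

Phrase 1 ends with a half cadence (weaker) and phrase 2 with a perfect authentic cadence (stronger): antecedent + consequent = a period.
The two phrases open with different material (α / β), so the period is contrasting.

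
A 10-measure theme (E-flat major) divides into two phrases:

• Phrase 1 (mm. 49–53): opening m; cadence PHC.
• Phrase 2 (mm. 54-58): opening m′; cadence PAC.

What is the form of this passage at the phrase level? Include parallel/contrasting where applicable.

Phrase 1 ends with a Phrygian half cadence (weaker) and phrase 2 with a perfect authentic cadence (stronger): antecedent + consequent = a period.
The two phrases open with the same material (m / m′), so the period is parallel.

parallel period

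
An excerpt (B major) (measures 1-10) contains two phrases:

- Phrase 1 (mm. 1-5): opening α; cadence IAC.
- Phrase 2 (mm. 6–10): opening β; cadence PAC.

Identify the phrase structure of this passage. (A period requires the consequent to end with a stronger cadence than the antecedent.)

Phrase 1 ends with an imperfect authentic cadence (weaker) and phrase 2 with a perfect authentic cadence (stronger): antecedent + consequent = a period.
The two phrases open with different material (α / β), so the period is contrasting.

contrasting period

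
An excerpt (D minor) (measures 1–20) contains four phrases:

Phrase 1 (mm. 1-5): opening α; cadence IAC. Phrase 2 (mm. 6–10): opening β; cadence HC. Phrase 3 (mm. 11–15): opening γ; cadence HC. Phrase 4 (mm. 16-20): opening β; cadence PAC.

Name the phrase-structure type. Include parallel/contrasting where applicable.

contrasting double period

Four phrases in two halves: the first half (mm. 1-10) ends with a half cadence, the second (mm. 11–20) with a perfect authentic cadence — a large antecedent–consequent pair, i.e. a double period.
Phrase 3 begins with different material from phrase 1, making it contrasting.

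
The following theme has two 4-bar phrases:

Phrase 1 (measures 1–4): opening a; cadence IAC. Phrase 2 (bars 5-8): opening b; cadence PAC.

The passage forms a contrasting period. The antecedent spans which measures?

The antecedent is the phrase ending with the weaker cadence (imperfect authentic cadence, phrase 1) and the consequent the one ending more conclusively (perfect authentic cadence, phrase 2); the antecedent is measures 1–4.

measures 1–4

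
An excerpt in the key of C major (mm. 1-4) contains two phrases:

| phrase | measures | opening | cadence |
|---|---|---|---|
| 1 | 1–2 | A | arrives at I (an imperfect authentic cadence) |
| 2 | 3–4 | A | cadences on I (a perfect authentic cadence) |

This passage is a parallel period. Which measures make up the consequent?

The antecedent is the phrase ending with the weaker cadence (imperfect authentic cadence, phrase 1) and the consequent the one ending more conclusively (perfect authentic cadence, phrase 2); the consequent is measures 3-4.

measures 3–4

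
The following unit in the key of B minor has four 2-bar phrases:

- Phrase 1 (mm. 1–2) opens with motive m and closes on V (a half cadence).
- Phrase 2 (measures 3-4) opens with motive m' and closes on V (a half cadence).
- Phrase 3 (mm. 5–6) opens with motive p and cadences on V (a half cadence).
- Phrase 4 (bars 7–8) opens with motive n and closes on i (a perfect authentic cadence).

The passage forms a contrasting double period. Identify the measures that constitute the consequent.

measures 5–8

In a double period the four phrases pair into a large antecedent (phrases 1–2, ending half cadence) and a large consequent (phrases 3–4, ending perfect authentic cadence). The consequent spans mm. 5–8.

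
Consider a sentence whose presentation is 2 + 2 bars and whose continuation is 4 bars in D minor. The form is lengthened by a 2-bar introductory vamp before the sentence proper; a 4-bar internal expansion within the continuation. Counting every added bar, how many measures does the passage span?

14 measures

Basic sentence: 2 + 2 + 4 = 8 bars.
8 (basic form) + 2 (introduction) + 4 (internal expansion) = 14.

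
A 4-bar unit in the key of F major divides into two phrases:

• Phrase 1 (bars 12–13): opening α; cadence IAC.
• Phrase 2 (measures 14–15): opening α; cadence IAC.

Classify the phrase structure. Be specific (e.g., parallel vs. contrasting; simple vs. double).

repeated phrase

Both phrases have the same opening (α) and the same cadence (imperfect authentic cadence): the second is a restatement, not a consequent, so this is a repeated phrase rather than a period.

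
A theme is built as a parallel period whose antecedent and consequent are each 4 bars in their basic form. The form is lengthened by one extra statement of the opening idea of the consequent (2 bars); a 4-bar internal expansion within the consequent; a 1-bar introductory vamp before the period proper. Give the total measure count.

Basic parallel period: 4 + 4 = 8 bars.
8 (basic form) + 2 (extra statement) + 4 (internal expansion) + 1 (introduction) = 15.

15 measures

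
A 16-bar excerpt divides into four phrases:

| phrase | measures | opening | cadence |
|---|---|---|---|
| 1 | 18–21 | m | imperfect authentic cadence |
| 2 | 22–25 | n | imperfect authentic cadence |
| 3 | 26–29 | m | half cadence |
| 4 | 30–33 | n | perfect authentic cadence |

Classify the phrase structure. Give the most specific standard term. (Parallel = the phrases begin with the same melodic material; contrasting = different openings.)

Four phrases in two halves: the first half (mm. 18–25) ends with an imperfect authentic cadence, the second (mm. 26–33) with a perfect authentic cadence — a large antecedent–consequent pair, i.e. a double period.
Phrase 3 begins with the same material as phrase 1, making it parallel.

parallel double period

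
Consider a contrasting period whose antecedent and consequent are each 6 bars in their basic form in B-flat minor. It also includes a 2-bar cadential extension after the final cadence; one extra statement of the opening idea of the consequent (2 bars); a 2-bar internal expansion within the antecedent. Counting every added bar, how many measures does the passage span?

18 measures

Basic contrasting period: 6 + 6 = 12 bars.
12 (basic form) + 2 (cadential extension) + 2 (extra statement) + 2 (internal expansion) = 18.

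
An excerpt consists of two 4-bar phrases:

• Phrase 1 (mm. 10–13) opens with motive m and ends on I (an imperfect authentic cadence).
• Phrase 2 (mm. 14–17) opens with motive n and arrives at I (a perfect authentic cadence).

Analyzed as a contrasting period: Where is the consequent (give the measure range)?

measures 14–17

The antecedent is the phrase ending with the weaker cadence (imperfect authentic cadence, phrase 1) and the consequent the one ending more conclusively (perfect authentic cadence, phrase 2); the consequent is mm. 14-17.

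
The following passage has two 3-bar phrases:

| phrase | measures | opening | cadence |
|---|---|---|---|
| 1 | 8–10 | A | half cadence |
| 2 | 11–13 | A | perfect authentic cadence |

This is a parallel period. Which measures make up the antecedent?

The phrase ending with the weaker cadence (half cadence) is the antecedent; the one ending more conclusively (perfect authentic cadence) is the consequent. The antecedent is measures 8–10.

measures 8–10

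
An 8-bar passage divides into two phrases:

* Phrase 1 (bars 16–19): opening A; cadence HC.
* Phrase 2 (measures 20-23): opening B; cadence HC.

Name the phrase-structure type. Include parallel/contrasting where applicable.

phrase group

The second phrase closes with a half cadence, which is not stronger than the first phrase's half cadence; without a weak→strong cadential pair there is no antecedent–consequent relationship, so this is a phrase group rather than a period.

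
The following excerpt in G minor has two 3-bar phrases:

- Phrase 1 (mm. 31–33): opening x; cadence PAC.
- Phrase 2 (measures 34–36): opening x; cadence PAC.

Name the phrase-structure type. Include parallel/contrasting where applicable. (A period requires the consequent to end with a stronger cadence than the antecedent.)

repeated phrase

Both phrases have the same opening (x) and the same cadence (perfect authentic cadence): the second is a restatement, not a consequent, so this is a repeated phrase rather than a period.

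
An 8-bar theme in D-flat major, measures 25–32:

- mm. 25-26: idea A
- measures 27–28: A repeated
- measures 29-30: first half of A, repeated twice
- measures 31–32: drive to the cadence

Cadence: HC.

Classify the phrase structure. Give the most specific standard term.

Basic idea (bars 25–26) + its repetition (mm. 27-28) form the presentation; fragmentation and cadence (mm. 29-32) form the continuation — the 8-bar whole is a sentence.

sentence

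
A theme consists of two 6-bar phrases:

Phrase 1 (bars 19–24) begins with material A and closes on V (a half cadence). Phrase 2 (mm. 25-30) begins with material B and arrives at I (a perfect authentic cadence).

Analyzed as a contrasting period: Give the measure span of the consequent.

measures 25–30

The antecedent is the phrase ending with the weaker cadence (half cadence, phrase 1) and the consequent the one ending more conclusively (perfect authentic cadence, phrase 2); the consequent is measures 25–30.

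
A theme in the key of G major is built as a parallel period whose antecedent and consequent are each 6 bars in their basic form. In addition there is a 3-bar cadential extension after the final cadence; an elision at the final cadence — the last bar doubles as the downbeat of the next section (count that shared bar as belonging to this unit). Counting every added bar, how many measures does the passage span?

15 measures

Basic parallel period: 6 + 6 = 12 bars.
12 (basic form) + 3 (cadential extension) = 15.
The elision shares a bar with the next section but does not change this unit's count.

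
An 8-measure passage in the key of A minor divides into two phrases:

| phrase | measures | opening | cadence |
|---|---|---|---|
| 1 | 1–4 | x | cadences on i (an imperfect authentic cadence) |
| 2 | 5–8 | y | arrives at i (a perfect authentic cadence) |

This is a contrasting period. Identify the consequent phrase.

phrase 2

The phrase ending with the weaker cadence (imperfect authentic cadence) is the antecedent; the one ending more conclusively (perfect authentic cadence) is the consequent. The consequent is phrase 2.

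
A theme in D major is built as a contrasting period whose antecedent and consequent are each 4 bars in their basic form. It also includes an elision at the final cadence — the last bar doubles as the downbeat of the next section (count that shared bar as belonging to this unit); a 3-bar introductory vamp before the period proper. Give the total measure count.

Basic contrasting period: 4 + 4 = 8 bars.
8 (basic form) + 3 (introduction) = 11.
The elision shares a bar with the next section but does not change this unit's count.

11 measures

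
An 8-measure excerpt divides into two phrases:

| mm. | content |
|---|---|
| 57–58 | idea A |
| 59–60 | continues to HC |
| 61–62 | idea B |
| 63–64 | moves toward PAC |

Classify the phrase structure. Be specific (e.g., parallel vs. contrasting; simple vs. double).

contrasting period

Phrase 1 ends with a half cadence (weaker) and phrase 2 with a perfect authentic cadence (stronger): antecedent + consequent = a period.
The two phrases open with different material (A / B), so the period is contrasting.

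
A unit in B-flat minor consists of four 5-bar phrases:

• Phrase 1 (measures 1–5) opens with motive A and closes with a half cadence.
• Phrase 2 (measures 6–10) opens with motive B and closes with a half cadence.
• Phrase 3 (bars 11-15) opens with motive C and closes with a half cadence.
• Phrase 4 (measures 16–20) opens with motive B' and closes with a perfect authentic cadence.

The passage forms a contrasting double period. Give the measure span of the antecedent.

In a double period the first pair of phrases (ending half cadence) is the large antecedent and the second pair (ending perfect authentic cadence) is the large consequent; the antecedent is measures 1–10.

measures 1–10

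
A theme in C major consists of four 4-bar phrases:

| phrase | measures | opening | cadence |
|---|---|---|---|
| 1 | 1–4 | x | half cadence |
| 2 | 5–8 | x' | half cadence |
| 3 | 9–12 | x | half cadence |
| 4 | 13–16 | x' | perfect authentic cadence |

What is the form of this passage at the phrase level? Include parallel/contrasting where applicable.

Four phrases in two halves: the first half (mm. 1-8) ends with a half cadence, the second (bars 9–16) with a perfect authentic cadence — a large antecedent–consequent pair, i.e. a double period.
Phrase 3 begins with the same material as phrase 1, making it parallel.

parallel double period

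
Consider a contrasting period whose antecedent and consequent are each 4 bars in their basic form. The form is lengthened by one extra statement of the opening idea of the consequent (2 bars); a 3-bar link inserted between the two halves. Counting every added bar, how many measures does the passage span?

Basic contrasting period: 4 + 4 = 8 bars.
8 (basic form) + 2 (extra statement) + 3 (link) = 13.

13 measures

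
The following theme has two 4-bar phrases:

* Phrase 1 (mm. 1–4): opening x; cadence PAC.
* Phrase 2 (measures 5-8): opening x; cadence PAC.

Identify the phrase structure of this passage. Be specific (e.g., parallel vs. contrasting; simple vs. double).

repeated phrase

Both phrases have the same opening (x) and the same cadence (perfect authentic cadence): the second is a restatement, not a consequent, so this is a repeated phrase rather than a period.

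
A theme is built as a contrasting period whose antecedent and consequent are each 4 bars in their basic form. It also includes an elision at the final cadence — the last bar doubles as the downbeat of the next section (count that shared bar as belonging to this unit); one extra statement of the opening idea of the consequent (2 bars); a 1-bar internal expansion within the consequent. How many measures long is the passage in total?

Basic contrasting period: 4 + 4 = 8 bars.
8 (basic form) + 2 (extra statement) + 1 (internal expansion) = 11.
The elision shares a bar with the next section but does not change this unit's count.

11 measures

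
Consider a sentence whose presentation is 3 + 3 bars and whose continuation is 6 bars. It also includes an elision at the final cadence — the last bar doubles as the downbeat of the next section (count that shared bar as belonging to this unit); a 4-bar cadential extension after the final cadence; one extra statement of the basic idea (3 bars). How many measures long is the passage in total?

19 measures

Basic sentence: 3 + 3 + 6 = 12 bars.
12 (basic form) + 4 (cadential extension) + 3 (extra statement) = 19.
The elision shares a bar with the next section but does not change this unit's count.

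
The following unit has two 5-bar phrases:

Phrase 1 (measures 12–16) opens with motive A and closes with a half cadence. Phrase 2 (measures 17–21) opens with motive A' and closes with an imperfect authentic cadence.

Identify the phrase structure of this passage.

parallel period

Phrase 1 ends with a half cadence (weaker) and phrase 2 with an imperfect authentic cadence (stronger): antecedent + consequent = a period.
The two phrases open with the same material (A / A'), so the period is parallel.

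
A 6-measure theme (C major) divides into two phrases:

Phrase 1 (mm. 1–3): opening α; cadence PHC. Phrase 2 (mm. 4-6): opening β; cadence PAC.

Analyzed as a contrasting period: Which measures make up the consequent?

measures 4–6

The antecedent is the phrase ending with the weaker cadence (Phrygian half cadence, phrase 1) and the consequent the one ending more conclusively (perfect authentic cadence, phrase 2); the consequent is measures 4–6.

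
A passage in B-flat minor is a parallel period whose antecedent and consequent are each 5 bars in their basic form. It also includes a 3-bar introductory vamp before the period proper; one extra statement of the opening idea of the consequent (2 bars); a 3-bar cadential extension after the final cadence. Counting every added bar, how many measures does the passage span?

Basic parallel period: 5 + 5 = 10 bars.
10 (basic form) + 3 (introduction) + 2 (extra statement) + 3 (cadential extension) = 18.

18 measures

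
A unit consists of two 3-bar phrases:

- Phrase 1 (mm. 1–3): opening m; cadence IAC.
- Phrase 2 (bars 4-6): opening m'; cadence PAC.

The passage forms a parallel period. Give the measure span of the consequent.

measures 4–6

The phrase ending with the weaker cadence (imperfect authentic cadence) is the antecedent; the one ending more conclusively (perfect authentic cadence) is the consequent. The consequent is measures 4–6.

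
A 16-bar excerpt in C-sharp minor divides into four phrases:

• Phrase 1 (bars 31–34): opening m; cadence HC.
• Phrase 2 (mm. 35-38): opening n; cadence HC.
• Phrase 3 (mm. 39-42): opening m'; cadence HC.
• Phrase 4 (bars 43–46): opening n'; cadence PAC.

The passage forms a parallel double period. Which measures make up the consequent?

In a double period the first pair of phrases (ending half cadence) is the large antecedent and the second pair (ending perfect authentic cadence) is the large consequent; the consequent is measures 39–46.

measures 39–46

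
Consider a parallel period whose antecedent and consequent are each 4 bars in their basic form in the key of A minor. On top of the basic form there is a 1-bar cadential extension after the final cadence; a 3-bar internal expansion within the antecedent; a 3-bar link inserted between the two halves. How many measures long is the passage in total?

Basic parallel period: 4 + 4 = 8 bars.
8 (basic form) + 1 (cadential extension) + 3 (internal expansion) + 3 (link) = 15.

15 measures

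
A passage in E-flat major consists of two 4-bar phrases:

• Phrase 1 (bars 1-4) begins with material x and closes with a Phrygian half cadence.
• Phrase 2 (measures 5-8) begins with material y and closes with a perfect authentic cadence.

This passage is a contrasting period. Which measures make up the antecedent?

The antecedent is the phrase ending with the weaker cadence (Phrygian half cadence, phrase 1) and the consequent the one ending more conclusively (perfect authentic cadence, phrase 2); the antecedent is bars 1–4.

measures 1–4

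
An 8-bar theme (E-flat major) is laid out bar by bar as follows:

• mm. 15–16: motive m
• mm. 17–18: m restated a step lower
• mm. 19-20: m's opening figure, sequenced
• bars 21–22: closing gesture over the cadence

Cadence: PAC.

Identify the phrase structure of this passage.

sentence

Basic idea (measures 15–16) + its repetition (bars 17–18) form the presentation; fragmentation and cadence (measures 19–22) form the continuation — the 8-bar whole is a sentence.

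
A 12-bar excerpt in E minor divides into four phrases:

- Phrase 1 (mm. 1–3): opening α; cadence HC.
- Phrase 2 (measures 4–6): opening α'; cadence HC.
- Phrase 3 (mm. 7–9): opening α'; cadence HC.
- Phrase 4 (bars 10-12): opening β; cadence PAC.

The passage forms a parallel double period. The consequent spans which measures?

measures 7–12

In a double period the four phrases pair into a large antecedent (phrases 1–2, ending half cadence) and a large consequent (phrases 3–4, ending perfect authentic cadence). The consequent spans measures 7–12.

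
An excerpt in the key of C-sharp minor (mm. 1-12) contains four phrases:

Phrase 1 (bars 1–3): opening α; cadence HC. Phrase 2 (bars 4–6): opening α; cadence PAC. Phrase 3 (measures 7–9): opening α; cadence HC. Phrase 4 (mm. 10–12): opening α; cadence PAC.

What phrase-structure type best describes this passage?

The cadence pattern HC–PAC–HC–PAC is weak–strong twice, and phrases 3–4 restate phrases 1–2: a period heard twice, not a double period (which would end weakly at phrase 2).

repeated period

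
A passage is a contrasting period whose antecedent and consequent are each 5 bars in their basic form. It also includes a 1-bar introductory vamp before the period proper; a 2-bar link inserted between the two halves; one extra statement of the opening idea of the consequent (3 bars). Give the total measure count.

Basic contrasting period: 5 + 5 = 10 bars.
10 (basic form) + 1 (introduction) + 2 (link) + 3 (extra statement) = 16.

16 measures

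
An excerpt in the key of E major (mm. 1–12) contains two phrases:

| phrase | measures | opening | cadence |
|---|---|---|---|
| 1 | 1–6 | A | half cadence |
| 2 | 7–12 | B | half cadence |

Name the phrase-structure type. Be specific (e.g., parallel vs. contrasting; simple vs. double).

The second phrase closes with a half cadence, which is not stronger than the first phrase's half cadence; without a weak→strong cadential pair there is no antecedent–consequent relationship, so this is a phrase group rather than a period.

phrase group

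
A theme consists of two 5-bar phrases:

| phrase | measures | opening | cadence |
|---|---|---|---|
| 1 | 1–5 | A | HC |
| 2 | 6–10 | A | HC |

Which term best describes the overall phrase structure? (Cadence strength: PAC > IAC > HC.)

Both phrases have the same opening (A) and the same cadence (half cadence): the second is a restatement, not a consequent, so this is a repeated phrase rather than a period.

repeated phrase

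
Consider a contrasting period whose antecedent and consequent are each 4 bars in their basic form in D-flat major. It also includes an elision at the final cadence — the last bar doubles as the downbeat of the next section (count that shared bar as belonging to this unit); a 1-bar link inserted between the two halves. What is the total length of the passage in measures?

9 measures

Basic contrasting period: 4 + 4 = 8 bars.
8 (basic form) + 1 (link) = 9.
The elision shares a bar with the next section but does not change this unit's count.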